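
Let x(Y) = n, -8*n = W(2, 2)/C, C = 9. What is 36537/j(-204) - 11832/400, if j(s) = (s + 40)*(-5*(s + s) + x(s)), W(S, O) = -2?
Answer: -4469830449/150554050 ≈ -29.689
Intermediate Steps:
n = 1/36 (n = -(-1)/(4*9) = -1/8*(-2/9) = 1/36 ≈ 0.027778)
x(Y) = 1/36
j(s) = (40 + s)*(1/36 - 10*s) (j(s) = (s + 40)*(-5*(s + s) + 1/36) = (40 + s)*(-10*s + 1/36) = (40 + s)*(1/36 - 10*s))
36537/j(-204) - 11832/400 = 36537/(10/9 - 10*(-204)**2 - 14399/36*(-204)) - 11832/400 = 36537/(10/9 - 10*41616 + 244783/3) - 11832*1/400 = 36537/(10/9 - 416160 + 244783/3) - 1479/50 = 36537/(-3011081/9) - 1479/50 = 36537*(-9/3011081) - 1479/50 = -328833/3011081 - 1479/50 = -4469830449/150554050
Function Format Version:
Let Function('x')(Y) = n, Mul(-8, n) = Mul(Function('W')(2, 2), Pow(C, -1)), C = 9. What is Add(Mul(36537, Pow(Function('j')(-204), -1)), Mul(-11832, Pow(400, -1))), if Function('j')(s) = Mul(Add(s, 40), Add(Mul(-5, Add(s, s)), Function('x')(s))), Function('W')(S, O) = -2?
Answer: Rational(-4469830449, 150554050) ≈ -29.689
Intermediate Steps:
n = Rational(1, 36) (n = Mul(Rational(-1, 8), Mul(-2, Pow(9, -1))) = Mul(Rational(-1, 8), Mul(-2, Rational(1, 9))) = Mul(Rational(-1, 8), Rational(-2, 9)) = Rational(1, 36) ≈ 0.027778)
Function('x')(Y) = Rational(1, 36)
Function('j')(s) = Mul(Add(40, s), Add(Rational(1, 36), Mul(-10, s))) (Function('j')(s) = Mul(Add(s, 40), Add(Mul(-5, Add(s, s)), Rational(1, 36))) = Mul(Add(40, s), Add(Mul(-5, Mul(2, s)), Rational(1, 36))) = Mul(Add(40, s), Add(Mul(-10, s), Rational(1, 36))) = Mul(Add(40, s), Add(Rational(1, 36), Mul(-10, s))))
Add(Mul(36537, Pow(Function('j')(-204), -1)), Mul(-11832, Pow(400, -1))) = Add(Mul(36537, Pow(Add(Rational(10, 9), Mul(-10, Pow(-204, 2)), Mul(Rational(-14399, 36), -204)), -1)), Mul(-11832, Pow(400, -1))) = Add(Mul(36537, Pow(Add(Rational(10, 9), Mul(-10, 41616), Rational(244783, 3)), -1)), Mul(-11832, Rational(1, 400))) = Add(Mul(36537, Pow(Add(Rational(10, 9), -416160, Rational(244783, 3)), -1)), Rational(-1479, 50)) = Add(Mul(36537, Pow(Rational(-3011081, 9), -1)), Rational(-1479, 50)) = Add(Mul(36537, Rational(-9, 3011081)), Rational(-1479, 50)) = Add(Rational(-328833, 3011081), Rational(-1479, 50)) = Rational(-4469830449, 150554050)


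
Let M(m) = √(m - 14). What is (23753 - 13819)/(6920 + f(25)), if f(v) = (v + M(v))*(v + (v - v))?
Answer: 7495203/5692015 - 4967*√11/1138403 ≈ 1.3023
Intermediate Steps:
M(m) = √(-14 + m)
f(v) = v*(v + √(-14 + v)) (f(v) = (v + √(-14 + v))*(v + (v - v)) = (v + √(-14 + v))*(v + 0) = (v + √(-14 + v))*v = v*(v + √(-14 + v)))
(23753 - 13819)/(6920 + f(25)) = (23753 - 13819)/(6920 + 25*(25 + √(-14 + 25))) = 9934/(6920 + 25*(25 + √11)) = 9934/(6920 + (625 + 25*√11)) = 9934/(7545 + 25*√11)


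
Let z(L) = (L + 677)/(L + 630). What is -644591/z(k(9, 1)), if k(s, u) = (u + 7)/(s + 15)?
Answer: -1218921581/2032 ≈ -5.9986e+5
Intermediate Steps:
k(s, u) = (7 + u)/(15 + s)
z(L) = (677 + L)/(630 + L)
-644591/z(k(9, 1)) = -644591*(630 + (7 + 1)/(15 + 9))/(677 + (7 + 1)/(15 + 9)) = -644591*(630 + 8/24)/(677 + 8/24) = -644591*(630 + (1/24)*8)/(677 + (1/24)*8) = -644591*(630 + ⅓)/(677 + ⅓) = -644591/((2032/3)/(1891/3)) = -644591/((3/1891)*(2032/3)) = -644591/2032/1891 = -644591*1891/2032 = -1218921581/2032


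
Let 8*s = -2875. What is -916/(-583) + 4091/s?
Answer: -16446924/1676125 ≈ -9.8125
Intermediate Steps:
s = -2875/8 (s = (1/8)*(-2875) = -2875/8 ≈ -359.38)
-916/(-583) + 4091/s = -916/(-583) + 4091/(-2875/8) = -916*(-1/583) + 4091*(-8/2875) = 916/583 - 32728/2875 = -16446924/1676125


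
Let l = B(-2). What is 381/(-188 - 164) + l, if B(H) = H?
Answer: -1085/352 ≈ -3.0824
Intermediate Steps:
l = -2
381/(-188 - 164) + l = 381/(-188 - 164) - 2 = 381/(-352) - 2 = 381*(-1/352) - 2 = -381/352 - 2 = -1085/352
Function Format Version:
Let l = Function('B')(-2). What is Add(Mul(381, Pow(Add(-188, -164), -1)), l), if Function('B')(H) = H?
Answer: Rational(-1085, 352) ≈ -3.0824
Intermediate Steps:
l = -2
Add(Mul(381, Pow(Add(-188, -164), -1)), l) = Add(Mul(381, Pow(Add(-188, -164), -1)), -2) = Add(Mul(381, Pow(-352, -1)), -2) = Add(Mul(381, Rational(-1, 352)), -2) = Add(Rational(-381, 352), -2) = Rational(-1085, 352)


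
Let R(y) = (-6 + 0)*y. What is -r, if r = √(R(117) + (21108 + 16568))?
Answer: -√36974 ≈ -192.29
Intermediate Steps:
R(y) = -6*y
r = √36974 (r = √(-6*117 + (21108 + 16568)) = √(-702 + 37676) = √36974 ≈ 192.29)
-r = -√36974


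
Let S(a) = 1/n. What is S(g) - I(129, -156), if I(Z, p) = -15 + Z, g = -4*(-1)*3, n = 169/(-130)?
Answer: -1492/13 ≈ -114.77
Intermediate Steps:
n = -13/10 (n = 169*(-1/130) = -13/10 ≈ -1.3000)
g = 12 (g = 4*3 = 12)
S(a) = -10/13 (S(a) = 1/(-13/10) = -10/13)
S(g) - I(129, -156) = -10/13 - (-15 + 129) = -10/13 - 1*114 = -10/13 - 114 = -1492/13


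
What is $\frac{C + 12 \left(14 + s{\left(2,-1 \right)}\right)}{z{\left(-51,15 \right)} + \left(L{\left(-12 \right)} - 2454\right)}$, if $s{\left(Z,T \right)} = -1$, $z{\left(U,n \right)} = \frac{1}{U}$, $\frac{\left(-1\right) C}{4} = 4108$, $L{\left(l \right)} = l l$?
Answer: $\frac{830076}{117811} \approx 7.0458$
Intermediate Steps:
$L{\left(l \right)} = l^{2}$
$C = -16432$ ($C = \left(-4\right) 4108 = -16432$)
$\frac{C + 12 \left(14 + s{\left(2,-1 \right)}\right)}{z{\left(-51,15 \right)} + \left(L{\left(-12 \right)} - 2454\right)} = \frac{-16432 + 12 \left(14 - 1\right)}{\frac{1}{-51} + \left(\left(-12\right)^{2} - 2454\right)} = \frac{-16432 + 12 \cdot 13}{- \frac{1}{51} + \left(144 - 2454\right)} = \frac{-16432 + 156}{- \frac{1}{51} + \left(144 - 2454\right)} = - \frac{16276}{- \frac{1}{51} - 2310} = - \frac{16276}{- \frac{117811}{51}} = \left(-16276\right) \left(- \frac{51}{117811}\right) = \frac{830076}{117811}$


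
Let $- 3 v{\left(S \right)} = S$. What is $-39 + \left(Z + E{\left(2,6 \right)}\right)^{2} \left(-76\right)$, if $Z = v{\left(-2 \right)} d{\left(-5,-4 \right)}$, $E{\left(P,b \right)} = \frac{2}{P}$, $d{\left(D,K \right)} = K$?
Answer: $- \frac{2251}{9} \approx -250.11$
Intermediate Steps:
$v{\left(S \right)} = - \frac{S}{3}$
$Z = - \frac{8}{3}$ ($Z = \left(- \frac{1}{3}\right) \left(-2\right) \left(-4\right) = \frac{2}{3} \left(-4\right) = - \frac{8}{3} \approx -2.6667$)
$-39 + \left(Z + E{\left(2,6 \right)}\right)^{2} \left(-76\right) = -39 + \left(- \frac{8}{3} + \frac{2}{2}\right)^{2} \left(-76\right) = -39 + \left(- \frac{8}{3} + 2 \cdot \frac{1}{2}\right)^{2} \left(-76\right) = -39 + \left(- \frac{8}{3} + 1\right)^{2} \left(-76\right) = -39 + \left(- \frac{5}{3}\right)^{2} \left(-76\right) = -39 + \frac{25}{9} \left(-76\right) = -39 - \frac{1900}{9} = - \frac{2251}{9}$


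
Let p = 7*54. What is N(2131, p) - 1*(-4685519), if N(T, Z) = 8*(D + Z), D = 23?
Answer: 4688727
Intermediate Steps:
p = 378
N(T, Z) = 184 + 8*Z (N(T, Z) = 8*(23 + Z) = 184 + 8*Z)
N(2131, p) - 1*(-4685519) = (184 + 8*378) - 1*(-4685519) = (184 + 3024) + 4685519 = 3208 + 4685519 = 4688727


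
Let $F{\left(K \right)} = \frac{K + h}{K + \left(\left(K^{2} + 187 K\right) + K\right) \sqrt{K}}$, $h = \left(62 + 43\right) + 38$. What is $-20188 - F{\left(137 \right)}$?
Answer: $- \frac{714682413419}{35401348} - \frac{1625 \sqrt{137}}{35401348} \approx -20188.0$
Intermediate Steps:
$h = 143$ ($h = 105 + 38 = 143$)
$F{\left(K \right)} = \frac{143 + K}{K + \sqrt{K} \left(K^{2} + 188 K\right)}$ ($F{\left(K \right)} = \frac{K + 143}{K + \left(\left(K^{2} + 187 K\right) + K\right) \sqrt{K}} = \frac{143 + K}{K + \left(K^{2} + 188 K\right) \sqrt{K}} = \frac{143 + K}{K + \sqrt{K} \left(K^{2} + 188 K\right)}$)
$-20188 - F{\left(137 \right)} = -20188 - \frac{143 + 137}{137 + 137^{\frac{5}{2}} + 188 \cdot 137^{\frac{3}{2}}} = -20188 - \frac{1}{137 + 18769 \sqrt{137} + 188 \cdot 137 \sqrt{137}} \cdot 280 = -20188 - \frac{1}{137 + 18769 \sqrt{137} + 25756 \sqrt{137}} \cdot 280 = -20188 - \frac{1}{137 + 44525 \sqrt{137}} \cdot 280 = -20188 - \frac{280}{137 + 44525 \sqrt{137}}$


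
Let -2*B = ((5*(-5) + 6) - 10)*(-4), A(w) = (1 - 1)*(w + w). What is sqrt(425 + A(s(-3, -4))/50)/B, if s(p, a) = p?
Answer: -5*sqrt(17)/58 ≈ -0.35544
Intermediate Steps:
A(w) = 0 (A(w) = 0*(2*w) = 0)
B = -58 (B = -((5*(-5) + 6) - 10)*(-4)/2 = -((-25 + 6) - 10)*(-4)/2 = -(-19 - 10)*(-4)/2 = -(-29)*(-4)/2 = -1/2*116 = -58)
sqrt(425 + A(s(-3, -4))/50)/B = sqrt(425 + 0/50)/(-58) = sqrt(425 + 0*(1/50))*(-1/58) = sqrt(425 + 0)*(-1/58) = sqrt(425)*(-1/58) = (5*sqrt(17))*(-1/58) = -5*sqrt(17)/58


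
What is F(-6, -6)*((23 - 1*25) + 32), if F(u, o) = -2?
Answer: -60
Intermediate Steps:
F(-6, -6)*((23 - 1*25) + 32) = -2*((23 - 1*25) + 32) = -2*((23 - 25) + 32) = -2*(-2 + 32) = -2*30 = -60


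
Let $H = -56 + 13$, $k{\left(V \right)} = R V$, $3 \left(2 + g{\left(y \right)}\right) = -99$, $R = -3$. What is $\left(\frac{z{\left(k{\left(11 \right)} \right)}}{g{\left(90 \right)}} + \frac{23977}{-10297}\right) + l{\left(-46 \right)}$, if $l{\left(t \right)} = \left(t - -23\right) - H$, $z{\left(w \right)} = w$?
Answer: $\frac{958358}{51485} \approx 18.614$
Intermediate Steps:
$g{\left(y \right)} = -35$ ($g{\left(y \right)} = -2 + \frac{1}{3} \left(-99\right) = -2 - 33 = -35$)
$k{\left(V \right)} = - 3 V$
$H = -43$
$l{\left(t \right)} = 66 + t$ ($l{\left(t \right)} = \left(t - -23\right) - -43 = \left(t + 23\right) + 43 = \left(23 + t\right) + 43 = 66 + t$)
$\left(\frac{z{\left(k{\left(11 \right)} \right)}}{g{\left(90 \right)}} + \frac{23977}{-10297}\right) + l{\left(-46 \right)} = \left(\frac{\left(-3\right) 11}{-35} + \frac{23977}{-10297}\right) + \left(66 - 46\right) = \left(\left(-33\right) \left(- \frac{1}{35}\right) + 23977 \left(- \frac{1}{10297}\right)\right) + 20 = \left(\frac{33}{35} - \frac{23977}{10297}\right) + 20 = - \frac{71342}{51485} + 20 = \frac{958358}{51485}$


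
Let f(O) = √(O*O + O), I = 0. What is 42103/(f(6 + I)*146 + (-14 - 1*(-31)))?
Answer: -715751/894983 + 6147038*√42/894983 ≈ 43.712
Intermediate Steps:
f(O) = √(O + O²) (f(O) = √(O² + O) = √(O + O²))
42103/(f(6 + I)*146 + (-14 - 1*(-31))) = 42103/(√((6 + 0)*(1 + (6 + 0)))*146 + (-14 - 1*(-31))) = 42103/(√(6*(1 + 6))*146 + (-14 + 31)) = 42103/(√(6*7)*146 + 17) = 42103/(√42*146 + 17) = 42103/(146*√42 + 17) = 42103/(17 + 146*√42)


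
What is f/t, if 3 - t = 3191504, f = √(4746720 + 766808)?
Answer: -2*√1378382/3191501 ≈ -0.00073573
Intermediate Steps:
f = 2*√1378382 (f = √5513528 = 2*√1378382 ≈ 2348.1)
t = -3191501 (t = 3 - 1*3191504 = 3 - 3191504 = -3191501)
f/t = (2*√1378382)/(-3191501) = (2*√1378382)*(-1/3191501) = -2*√1378382/3191501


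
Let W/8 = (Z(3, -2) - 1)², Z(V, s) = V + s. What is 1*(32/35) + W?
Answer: 32/35 ≈ 0.91429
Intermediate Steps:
W = 0 (W = 8*((3 - 2) - 1)² = 8*(1 - 1)² = 8*0² = 8*0 = 0)
1*(32/35) + W = 1*(32/35) + 0 = 32/35 + 0 = 32/35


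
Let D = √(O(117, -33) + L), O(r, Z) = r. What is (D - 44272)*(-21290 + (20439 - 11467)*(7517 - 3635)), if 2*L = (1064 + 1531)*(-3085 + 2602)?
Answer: -1541020395808 + 1409724567*I*√382 ≈ -1.541e+12 + 2.7553e+10*I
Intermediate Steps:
L = -1253385/2 (L = ((1064 + 1531)*(-3085 + 2602))/2 = (2595*(-483))/2 = (½)*(-1253385) = -1253385/2 ≈ -6.2669e+5)
D = 81*I*√382/2 (D = √(117 - 1253385/2) = √(-1253151/2) = 81*I*√382/2 ≈ 791.57*I)
(D - 44272)*(-21290 + (20439 - 11467)*(7517 - 3635)) = (81*I*√382/2 - 44272)*(-21290 + (20439 - 11467)*(7517 - 3635)) = (-44272 + 81*I*√382/2)*(-21290 + 8972*3882) = (-44272 + 81*I*√382/2)*(-21290 + 34829304) = (-44272 + 81*I*√382/2)*34808014 = -1541020395808 + 1409724567*I*√382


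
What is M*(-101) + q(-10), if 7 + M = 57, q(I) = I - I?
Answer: -5050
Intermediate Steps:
q(I) = 0
M = 50 (M = -7 + 57 = 50)
M*(-101) + q(-10) = 50*(-101) + 0 = -5050 + 0 = -5050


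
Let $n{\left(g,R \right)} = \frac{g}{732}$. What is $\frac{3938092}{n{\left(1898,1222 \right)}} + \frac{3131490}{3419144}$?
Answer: $\frac{2464078850776389}{1622383828} \approx 1.5188 \cdot 10^{6}$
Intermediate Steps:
$n{\left(g,R \right)} = \frac{g}{732}$ ($n{\left(g,R \right)} = g \frac{1}{732} = \frac{g}{732}$)
$\frac{3938092}{n{\left(1898,1222 \right)}} + \frac{3131490}{3419144} = \frac{3938092}{\frac{1}{732} \cdot 1898} + \frac{3131490}{3419144} = \frac{3938092}{\frac{949}{366}} + 3131490 \cdot \frac{1}{3419144} = 3938092 \cdot \frac{366}{949} + \frac{1565745}{1709572} = \frac{1441341672}{949} + \frac{1565745}{1709572} = \frac{2464078850776389}{1622383828}$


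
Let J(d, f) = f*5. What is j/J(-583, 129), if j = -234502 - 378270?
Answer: -612772/645 ≈ -950.03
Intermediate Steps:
j = -612772
J(d, f) = 5*f
j/J(-583, 129) = -612772/(5*129) = -612772/645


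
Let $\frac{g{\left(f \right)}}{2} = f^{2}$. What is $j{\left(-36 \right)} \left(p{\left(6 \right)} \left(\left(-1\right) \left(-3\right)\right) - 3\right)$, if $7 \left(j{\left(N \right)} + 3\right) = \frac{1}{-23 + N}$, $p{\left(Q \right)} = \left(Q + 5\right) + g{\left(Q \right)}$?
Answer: $- \frac{305040}{413} \approx -738.6$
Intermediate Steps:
$g{\left(f \right)} = 2 f^{2}$
$p{\left(Q \right)} = 5 + Q + 2 Q^{2}$ ($p{\left(Q \right)} = \left(Q + 5\right) + 2 Q^{2} = \left(5 + Q\right) + 2 Q^{2} = 5 + Q + 2 Q^{2}$)
$j{\left(N \right)} = -3 + \frac{1}{7 \left(-23 + N\right)}$
$j{\left(-36 \right)} \left(p{\left(6 \right)} \left(\left(-1\right) \left(-3\right)\right) - 3\right) = \frac{484 - -756}{7 \left(-23 - 36\right)} \left(\left(5 + 6 + 2 \cdot 6^{2}\right) \left(\left(-1\right) \left(-3\right)\right) - 3\right) = \frac{484 + 756}{7 \left(-59\right)} \left(\left(5 + 6 + 2 \cdot 36\right) 3 - 3\right) = \frac{1}{7} \left(- \frac{1}{59}\right) 1240 \left(\left(5 + 6 + 72\right) 3 - 3\right) = - \frac{1240 \left(83 \cdot 3 - 3\right)}{413} = - \frac{1240 \left(249 - 3\right)}{413} = \left(- \frac{1240}{413}\right) 246 = - \frac{305040}{413}$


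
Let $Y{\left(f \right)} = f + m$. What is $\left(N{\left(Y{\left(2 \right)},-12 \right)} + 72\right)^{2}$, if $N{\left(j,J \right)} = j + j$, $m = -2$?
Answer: $5184$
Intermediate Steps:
$Y{\left(f \right)} = -2 + f$ ($Y{\left(f \right)} = f - 2 = -2 + f$)
$N{\left(j,J \right)} = 2 j$
$\left(N{\left(Y{\left(2 \right)},-12 \right)} + 72\right)^{2} = \left(2 \left(-2 + 2\right) + 72\right)^{2} = \left(2 \cdot 0 + 72\right)^{2} = \left(0 + 72\right)^{2} = 72^{2} = 5184$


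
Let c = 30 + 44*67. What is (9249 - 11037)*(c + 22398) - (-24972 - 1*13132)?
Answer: -45334184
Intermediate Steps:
c = 2978 (c = 30 + 2948 = 2978)
(9249 - 11037)*(c + 22398) - (-24972 - 1*13132) = (9249 - 11037)*(2978 + 22398) - (-24972 - 1*13132) = -1788*25376 - (-24972 - 13132) = -45372288 - 1*(-38104) = -45372288 + 38104 = -45334184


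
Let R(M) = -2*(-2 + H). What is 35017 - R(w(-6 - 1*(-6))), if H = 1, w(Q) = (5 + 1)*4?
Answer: 35015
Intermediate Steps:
w(Q) = 24 (w(Q) = 6*4 = 24)
R(M) = 2 (R(M) = -2*(-2 + 1) = -2*(-1) = 2)
35017 - R(w(-6 - 1*(-6))) = 35017 - 1*2 = 35017 - 2 = 35015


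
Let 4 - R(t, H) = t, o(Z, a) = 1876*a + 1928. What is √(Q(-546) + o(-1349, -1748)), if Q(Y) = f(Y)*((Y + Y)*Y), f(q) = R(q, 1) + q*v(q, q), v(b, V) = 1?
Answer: 38*I*√618 ≈ 944.67*I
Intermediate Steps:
o(Z, a) = 1928 + 1876*a
R(t, H) = 4 - t
f(q) = 4 (f(q) = (4 - q) + q*1 = (4 - q) + q = 4)
Q(Y) = 8*Y² (Q(Y) = 4*((Y + Y)*Y) = 4*((2*Y)*Y) = 4*(2*Y²) = 8*Y²)
√(Q(-546) + o(-1349, -1748)) = √(8*(-546)² + (1928 + 1876*(-1748))) = √(8*298116 + (1928 - 3279248)) = √(2384928 - 3277320) = √(-892392) = 38*I*√618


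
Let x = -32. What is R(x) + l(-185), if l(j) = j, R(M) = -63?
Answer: -248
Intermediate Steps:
R(x) + l(-185) = -63 - 185 = -248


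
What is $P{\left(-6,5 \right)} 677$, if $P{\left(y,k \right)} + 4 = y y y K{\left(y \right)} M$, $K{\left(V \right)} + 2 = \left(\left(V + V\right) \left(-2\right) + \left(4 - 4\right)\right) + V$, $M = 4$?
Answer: $-9361556$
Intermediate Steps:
$K{\left(V \right)} = -2 - 3 V$ ($K{\left(V \right)} = -2 + \left(\left(\left(V + V\right) \left(-2\right) + \left(4 - 4\right)\right) + V\right) = -2 + \left(\left(2 V \left(-2\right) + 0\right) + V\right) = -2 + \left(\left(- 4 V + 0\right) + V\right) = -2 + \left(- 4 V + V\right) = -2 - 3 V$)
$P{\left(y,k \right)} = -4 + 4 y^{3} \left(-2 - 3 y\right)$ ($P{\left(y,k \right)} = -4 + y y y \left(-2 - 3 y\right) 4 = -4 + y^{2} y \left(-2 - 3 y\right) 4 = -4 + y^{3} \left(-2 - 3 y\right) 4 = -4 + 4 y^{3} \left(-2 - 3 y\right)$)
$P{\left(-6,5 \right)} 677 = \left(-4 + 4 \left(-6\right)^{3} \left(-2 - -18\right)\right) 677 = \left(-4 + 4 \left(-216\right) \left(-2 + 18\right)\right) 677 = \left(-4 + 4 \left(-216\right) 16\right) 677 = \left(-4 - 13824\right) 677 = \left(-13828\right) 677 = -9361556$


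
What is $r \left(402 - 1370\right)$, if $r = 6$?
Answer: $-5808$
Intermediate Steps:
$r \left(402 - 1370\right) = 6 \left(402 - 1370\right) = 6 \left(-968\right) = -5808$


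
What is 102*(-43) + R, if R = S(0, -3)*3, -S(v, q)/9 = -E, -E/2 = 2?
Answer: -4494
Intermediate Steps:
E = -4 (E = -2*2 = -4)
S(v, q) = -36 (S(v, q) = -(-9)*(-4) = -9*4 = -36)
R = -108 (R = -36*3 = -108)
102*(-43) + R = 102*(-43) - 108 = -4386 - 108 = -4494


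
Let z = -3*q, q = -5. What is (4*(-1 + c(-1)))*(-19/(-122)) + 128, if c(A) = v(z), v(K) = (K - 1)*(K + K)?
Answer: 23730/61 ≈ 389.02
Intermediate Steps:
z = 15 (z = -3*(-5) = 15)
v(K) = 2*K*(-1 + K) (v(K) = (-1 + K)*(2*K) = 2*K*(-1 + K))
c(A) = 420 (c(A) = 2*15*(-1 + 15) = 2*15*14 = 420)
(4*(-1 + c(-1)))*(-19/(-122)) + 128 = (4*(-1 + 420))*(-19/(-122)) + 128 = (4*419)*(-19*(-1/122)) + 128 = 1676*(19/122) + 128 = 15922/61 + 128 = 23730/61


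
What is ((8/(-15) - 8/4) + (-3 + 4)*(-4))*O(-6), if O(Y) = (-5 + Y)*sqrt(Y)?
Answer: 1078*I*sqrt(6)/15 ≈ 176.04*I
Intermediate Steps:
O(Y) = sqrt(Y)*(-5 + Y)
((8/(-15) - 8/4) + (-3 + 4)*(-4))*O(-6) = ((8/(-15) - 8/4) + (-3 + 4)*(-4))*(sqrt(-6)*(-5 - 6)) = ((8*(-1/15) - 8*1/4) + 1*(-4))*((I*sqrt(6))*(-11)) = ((-8/15 - 2) - 4)*(-11*I*sqrt(6)) = (-38/15 - 4)*(-11*I*sqrt(6)) = -(-1078)*I*sqrt(6)/15 = 1078*I*sqrt(6)/15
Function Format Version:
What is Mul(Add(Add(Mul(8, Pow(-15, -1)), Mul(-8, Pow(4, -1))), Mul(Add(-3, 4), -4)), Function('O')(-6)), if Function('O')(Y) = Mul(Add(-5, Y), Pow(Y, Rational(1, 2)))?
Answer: Mul(Rational(1078, 15), I, Pow(6, Rational(1, 2))) ≈ Mul(176.04, I)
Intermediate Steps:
Function('O')(Y) = Mul(Pow(Y, Rational(1, 2)), Add(-5, Y))
Mul(Add(Add(Mul(8, Pow(-15, -1)), Mul(-8, Pow(4, -1))), Mul(Add(-3, 4), -4)), Function('O')(-6)) = Mul(Add(Add(Mul(8, Pow(-15, -1)), Mul(-8, Pow(4, -1))), Mul(Add(-3, 4), -4)), Mul(Pow(-6, Rational(1, 2)), Add(-5, -6))) = Mul(Add(Add(Mul(8, Rational(-1, 15)), Mul(-8, Rational(1, 4))), Mul(1, -4)), Mul(Mul(I, Pow(6, Rational(1, 2))), -11)) = Mul(Add(Add(Rational(-8, 15), -2), -4), Mul(-11, I, Pow(6, Rational(1, 2)))) = Mul(Add(Rational(-38, 15), -4), Mul(-11, I, Pow(6, Rational(1, 2)))) = Mul(Rational(-98, 15), Mul(-11, I, Pow(6, Rational(1, 2)))) = Mul(Rational(1078, 15), I, Pow(6, Rational(1, 2)))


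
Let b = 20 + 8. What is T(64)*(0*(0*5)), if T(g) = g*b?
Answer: 0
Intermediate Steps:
b = 28
T(g) = 28*g (T(g) = g*28 = 28*g)
T(64)*(0*(0*5)) = (28*64)*(0*(0*5)) = 1792*(0*0) = 1792*0 = 0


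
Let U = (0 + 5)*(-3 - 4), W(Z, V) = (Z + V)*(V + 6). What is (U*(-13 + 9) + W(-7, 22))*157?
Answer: 87920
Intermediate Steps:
W(Z, V) = (6 + V)*(V + Z) (W(Z, V) = (V + Z)*(6 + V) = (6 + V)*(V + Z))
U = -35 (U = 5*(-7) = -35)
(U*(-13 + 9) + W(-7, 22))*157 = (-35*(-13 + 9) + (22² + 6*22 + 6*(-7) + 22*(-7)))*157 = (-35*(-4) + (484 + 132 - 42 - 154))*157 = (140 + 420)*157 = 560*157 = 87920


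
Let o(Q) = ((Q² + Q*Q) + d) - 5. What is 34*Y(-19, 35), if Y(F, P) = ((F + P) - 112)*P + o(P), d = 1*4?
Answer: -30974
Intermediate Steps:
d = 4
o(Q) = -1 + 2*Q² (o(Q) = ((Q² + Q*Q) + 4) - 5 = ((Q² + Q²) + 4) - 5 = (2*Q² + 4) - 5 = (4 + 2*Q²) - 5 = -1 + 2*Q²)
Y(F, P) = -1 + 2*P² + P*(-112 + F + P) (Y(F, P) = ((F + P) - 112)*P + (-1 + 2*P²) = (-112 + F + P)*P + (-1 + 2*P²) = P*(-112 + F + P) + (-1 + 2*P²) = -1 + 2*P² + P*(-112 + F + P))
34*Y(-19, 35) = 34*(-1 - 112*35 + 3*35² - 19*35) = 34*(-1 - 3920 + 3*1225 - 665) = 34*(-1 - 3920 + 3675 - 665) = 34*(-911) = -30974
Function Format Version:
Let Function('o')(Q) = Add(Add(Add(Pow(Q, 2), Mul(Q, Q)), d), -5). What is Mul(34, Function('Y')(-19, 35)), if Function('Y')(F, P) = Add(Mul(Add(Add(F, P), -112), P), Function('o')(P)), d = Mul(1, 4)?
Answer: -30974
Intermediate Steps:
d = 4
Function('o')(Q) = Add(-1, Mul(2, Pow(Q, 2))) (Function('o')(Q) = Add(Add(Add(Pow(Q, 2), Mul(Q, Q)), 4), -5) = Add(Add(Add(Pow(Q, 2), Pow(Q, 2)), 4), -5) = Add(Add(Mul(2, Pow(Q, 2)), 4), -5) = Add(Add(4, Mul(2, Pow(Q, 2))), -5) = Add(-1, Mul(2, Pow(Q, 2))))
Function('Y')(F, P) = Add(-1, Mul(2, Pow(P, 2)), Mul(P, Add(-112, F, P))) (Function('Y')(F, P) = Add(Mul(Add(Add(F, P), -112), P), Add(-1, Mul(2, Pow(P, 2)))) = Add(Mul(Add(-112, F, P), P), Add(-1, Mul(2, Pow(P, 2)))) = Add(Mul(P, Add(-112, F, P)), Add(-1, Mul(2, Pow(P, 2)))) = Add(-1, Mul(2, Pow(P, 2)), Mul(P, Add(-112, F, P))))
Mul(34, Function('Y')(-19, 35)) = Mul(34, Add(-1, Mul(-112, 35), Mul(3, Pow(35, 2)), Mul(-19, 35))) = Mul(34, Add(-1, -3920, Mul(3, 1225), -665)) = Mul(34, Add(-1, -3920, 3675, -665)) = Mul(34, -911) = -30974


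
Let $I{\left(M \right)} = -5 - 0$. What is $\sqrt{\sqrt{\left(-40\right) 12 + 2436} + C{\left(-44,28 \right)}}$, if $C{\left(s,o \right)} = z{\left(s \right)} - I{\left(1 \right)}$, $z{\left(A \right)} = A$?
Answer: $\sqrt{-39 + 2 \sqrt{489}} \approx 2.2862$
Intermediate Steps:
$I{\left(M \right)} = -5$ ($I{\left(M \right)} = -5 + 0 = -5$)
$C{\left(s,o \right)} = 5 + s$ ($C{\left(s,o \right)} = s - -5 = s + 5 = 5 + s$)
$\sqrt{\sqrt{\left(-40\right) 12 + 2436} + C{\left(-44,28 \right)}} = \sqrt{\sqrt{\left(-40\right) 12 + 2436} + \left(5 - 44\right)} = \sqrt{\sqrt{-480 + 2436} - 39} = \sqrt{\sqrt{1956} - 39} = \sqrt{2 \sqrt{489} - 39} = \sqrt{-39 + 2 \sqrt{489}}$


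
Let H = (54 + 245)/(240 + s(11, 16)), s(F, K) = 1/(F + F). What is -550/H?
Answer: -132025/299 ≈ -441.56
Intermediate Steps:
s(F, K) = 1/(2*F)
H = 6578/5281 (H = (54 + 245)/(240 + (½)/11) = 299/(240 + (½)*(1/11)) = 299/(240 + 1/22) = 299/(5281/22) = 299*(22/5281) = 6578/5281 ≈ 1.2456)
-550/H = -550/6578/5281 = -550*5281/6578 = -132025/299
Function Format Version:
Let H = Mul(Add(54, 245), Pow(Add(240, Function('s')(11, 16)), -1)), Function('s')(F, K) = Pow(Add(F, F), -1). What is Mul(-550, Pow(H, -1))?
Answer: Rational(-132025, 299) ≈ -441.56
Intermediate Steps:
Function('s')(F, K) = Mul(Rational(1, 2), Pow(F, -1)) (Function('s')(F, K) = Pow(Mul(2, F), -1) = Mul(Rational(1, 2), Pow(F, -1)))
H = Rational(6578, 5281) (H = Mul(Add(54, 245), Pow(Add(240, Mul(Rational(1, 2), Pow(11, -1))), -1)) = Mul(299, Pow(Add(240, Mul(Rational(1, 2), Rational(1, 11))), -1)) = Mul(299, Pow(Add(240, Rational(1, 22)), -1)) = Mul(299, Pow(Rational(5281, 22), -1)) = Mul(299, Rational(22, 5281)) = Rational(6578, 5281) ≈ 1.2456)
Mul(-550, Pow(H, -1)) = Mul(-550, Pow(Rational(6578, 5281), -1)) = Mul(-550, Rational(5281, 6578)) = Rational(-132025, 299)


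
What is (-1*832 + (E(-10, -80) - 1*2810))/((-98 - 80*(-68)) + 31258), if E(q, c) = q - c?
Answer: -893/9150 ≈ -0.097596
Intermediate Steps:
(-1*832 + (E(-10, -80) - 1*2810))/((-98 - 80*(-68)) + 31258) = (-1*832 + ((-10 - 1*(-80)) - 1*2810))/((-98 - 80*(-68)) + 31258) = (-832 + ((-10 + 80) - 2810))/((-98 + 5440) + 31258) = (-832 + (70 - 2810))/(5342 + 31258) = (-832 - 2740)/36600 = -3572*1/36600 = -893/9150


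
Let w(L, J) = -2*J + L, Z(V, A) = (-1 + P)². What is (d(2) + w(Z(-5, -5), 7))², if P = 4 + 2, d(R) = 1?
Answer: 144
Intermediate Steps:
P = 6
Z(V, A) = 25 (Z(V, A) = (-1 + 6)² = 5² = 25)
w(L, J) = L - 2*J
(d(2) + w(Z(-5, -5), 7))² = (1 + (25 - 2*7))² = (1 + (25 - 14))² = (1 + 11)² = 12² = 144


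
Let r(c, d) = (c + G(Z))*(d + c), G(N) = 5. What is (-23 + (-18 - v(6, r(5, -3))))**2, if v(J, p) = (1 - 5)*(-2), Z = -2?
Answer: 2401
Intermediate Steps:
r(c, d) = (5 + c)*(c + d) (r(c, d) = (c + 5)*(d + c) = (5 + c)*(c + d))
v(J, p) = 8 (v(J, p) = -4*(-2) = 8)
(-23 + (-18 - v(6, r(5, -3))))**2 = (-23 + (-18 - 1*8))**2 = (-23 + (-18 - 8))**2 = (-23 - 26)**2 = (-49)**2 = 2401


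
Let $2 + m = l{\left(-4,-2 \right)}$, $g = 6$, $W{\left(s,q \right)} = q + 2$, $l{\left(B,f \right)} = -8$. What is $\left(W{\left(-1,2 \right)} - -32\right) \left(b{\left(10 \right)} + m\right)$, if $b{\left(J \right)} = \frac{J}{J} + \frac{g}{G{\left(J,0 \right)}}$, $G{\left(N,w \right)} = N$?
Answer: $- \frac{1512}{5} \approx -302.4$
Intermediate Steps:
$W{\left(s,q \right)} = 2 + q$
$m = -10$ ($m = -2 - 8 = -10$)
$b{\left(J \right)} = 1 + \frac{6}{J}$ ($b{\left(J \right)} = \frac{J}{J} + \frac{6}{J} = 1 + \frac{6}{J}$)
$\left(W{\left(-1,2 \right)} - -32\right) \left(b{\left(10 \right)} + m\right) = \left(\left(2 + 2\right) - -32\right) \left(\frac{6 + 10}{10} - 10\right) = \left(4 + 32\right) \left(\frac{1}{10} \cdot 16 - 10\right) = 36 \left(\frac{8}{5} - 10\right) = 36 \left(- \frac{42}{5}\right) = - \frac{1512}{5}$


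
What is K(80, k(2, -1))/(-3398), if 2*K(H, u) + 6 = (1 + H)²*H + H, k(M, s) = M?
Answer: -262477/3398 ≈ -77.245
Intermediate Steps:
K(H, u) = -3 + H/2 + H*(1 + H)²/2 (K(H, u) = -3 + ((1 + H)²*H + H)/2 = -3 + (H*(1 + H)² + H)/2 = -3 + (H + H*(1 + H)²)/2 = -3 + (H/2 + H*(1 + H)²/2) = -3 + H/2 + H*(1 + H)²/2)
K(80, k(2, -1))/(-3398) = (-3 + 80 + 80² + (½)*80³)/(-3398) = (-3 + 80 + 6400 + (½)*512000)*(-1/3398) = (-3 + 80 + 6400 + 256000)*(-1/3398) = 262477*(-1/3398) = -262477/3398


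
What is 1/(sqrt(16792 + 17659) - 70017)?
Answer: -70017/4902345838 - sqrt(34451)/4902345838 ≈ -1.4320e-5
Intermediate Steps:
1/(sqrt(16792 + 17659) - 70017) = 1/(sqrt(34451) - 70017) = 1/(-70017 + sqrt(34451))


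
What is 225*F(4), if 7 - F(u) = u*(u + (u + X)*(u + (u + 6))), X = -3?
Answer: -14625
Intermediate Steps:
F(u) = 7 - u*(u + (-3 + u)*(6 + 2*u)) (F(u) = 7 - u*(u + (u - 3)*(u + (u + 6))) = 7 - u*(u + (-3 + u)*(u + (6 + u))) = 7 - u*(u + (-3 + u)*(6 + 2*u)))
225*F(4) = 225*(7 - 1*4² - 2*4³ + 18*4) = 225*(7 - 1*16 - 2*64 + 72) = 225*(7 - 16 - 128 + 72) = 225*(-65) = -14625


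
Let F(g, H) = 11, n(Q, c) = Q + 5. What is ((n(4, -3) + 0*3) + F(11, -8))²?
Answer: 400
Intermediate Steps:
n(Q, c) = 5 + Q
((n(4, -3) + 0*3) + F(11, -8))² = (((5 + 4) + 0*3) + 11)² = ((9 + 0) + 11)² = (9 + 11)² = 20² = 400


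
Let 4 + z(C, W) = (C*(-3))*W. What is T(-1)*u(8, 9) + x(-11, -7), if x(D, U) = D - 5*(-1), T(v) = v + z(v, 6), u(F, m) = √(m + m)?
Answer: -6 + 39*√2 ≈ 49.154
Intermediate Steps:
u(F, m) = √2*√m (u(F, m) = √(2*m) = √2*√m)
z(C, W) = -4 - 3*C*W (z(C, W) = -4 + (C*(-3))*W = -4 + (-3*C)*W = -4 - 3*C*W)
T(v) = -4 - 17*v (T(v) = v + (-4 - 3*v*6) = v + (-4 - 18*v) = -4 - 17*v)
x(D, U) = 5 + D (x(D, U) = D + 5 = 5 + D)
T(-1)*u(8, 9) + x(-11, -7) = (-4 - 17*(-1))*(√2*√9) + (5 - 11) = (-4 + 17)*(√2*3) - 6 = 13*(3*√2) - 6 = 39*√2 - 6 = -6 + 39*√2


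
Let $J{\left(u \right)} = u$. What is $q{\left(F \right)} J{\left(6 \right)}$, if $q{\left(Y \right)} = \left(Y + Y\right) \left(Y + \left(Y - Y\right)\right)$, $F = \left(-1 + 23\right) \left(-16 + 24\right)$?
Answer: $371712$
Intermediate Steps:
$F = 176$ ($F = 22 \cdot 8 = 176$)
$q{\left(Y \right)} = 2 Y^{2}$ ($q{\left(Y \right)} = 2 Y \left(Y + 0\right) = 2 Y Y = 2 Y^{2}$)
$q{\left(F \right)} J{\left(6 \right)} = 2 \cdot 176^{2} \cdot 6 = 2 \cdot 30976 \cdot 6 = 61952 \cdot 6 = 371712$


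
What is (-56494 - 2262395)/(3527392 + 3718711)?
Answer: -2318889/7246103 ≈ -0.32002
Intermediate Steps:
(-56494 - 2262395)/(3527392 + 3718711) = -2318889/7246103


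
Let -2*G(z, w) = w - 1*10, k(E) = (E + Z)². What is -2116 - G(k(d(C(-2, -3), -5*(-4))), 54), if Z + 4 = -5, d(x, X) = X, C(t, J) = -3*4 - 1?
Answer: -2094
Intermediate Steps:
C(t, J) = -13 (C(t, J) = -12 - 1 = -13)
Z = -9 (Z = -4 - 5 = -9)
k(E) = (-9 + E)² (k(E) = (E - 9)² = (-9 + E)²)
G(z, w) = 5 - w/2 (G(z, w) = -(w - 1*10)/2 = -(w - 10)/2 = -(-10 + w)/2 = 5 - w/2)
-2116 - G(k(d(C(-2, -3), -5*(-4))), 54) = -2116 - (5 - ½*54) = -2116 - (5 - 27) = -2116 - 1*(-22) = -2116 + 22 = -2094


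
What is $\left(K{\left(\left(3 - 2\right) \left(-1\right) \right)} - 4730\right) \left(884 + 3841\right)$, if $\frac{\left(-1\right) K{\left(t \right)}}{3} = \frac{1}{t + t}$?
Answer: $- \frac{44684325}{2} \approx -2.2342 \cdot 10^{7}$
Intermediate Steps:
$K{\left(t \right)} = - \frac{3}{2 t}$ ($K{\left(t \right)} = - \frac{3}{t + t} = - \frac{3}{2 t}$)
$\left(K{\left(\left(3 - 2\right) \left(-1\right) \right)} - 4730\right) \left(884 + 3841\right) = \left(- \frac{3}{2 \left(3 - 2\right) \left(-1\right)} - 4730\right) \left(884 + 3841\right) = \left(- \frac{3}{2 \cdot 1 \left(-1\right)} - 4730\right) 4725 = \left(- \frac{3}{2 \left(-1\right)} - 4730\right) 4725 = \left(\left(- \frac{3}{2}\right) \left(-1\right) - 4730\right) 4725 = \left(\frac{3}{2} - 4730\right) 4725 = \left(- \frac{9457}{2}\right) 4725 = - \frac{44684325}{2}$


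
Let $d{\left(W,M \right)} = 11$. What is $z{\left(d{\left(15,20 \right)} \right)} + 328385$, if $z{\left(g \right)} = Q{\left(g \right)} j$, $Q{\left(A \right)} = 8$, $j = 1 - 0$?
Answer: $328393$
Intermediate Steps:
$j = 1$ ($j = 1 + 0 = 1$)
$z{\left(g \right)} = 8$ ($z{\left(g \right)} = 8 \cdot 1 = 8$)
$z{\left(d{\left(15,20 \right)} \right)} + 328385 = 8 + 328385 = 328393$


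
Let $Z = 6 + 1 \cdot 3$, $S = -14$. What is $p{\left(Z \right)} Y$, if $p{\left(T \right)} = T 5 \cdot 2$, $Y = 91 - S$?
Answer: $9450$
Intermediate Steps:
$Z = 9$ ($Z = 6 + 3 = 9$)
$Y = 105$ ($Y = 91 - -14 = 91 + 14 = 105$)
$p{\left(T \right)} = 10 T$ ($p{\left(T \right)} = 5 T 2 = 10 T$)
$p{\left(Z \right)} Y = 10 \cdot 9 \cdot 105 = 90 \cdot 105 = 9450$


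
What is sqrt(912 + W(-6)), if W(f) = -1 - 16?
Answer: sqrt(895) ≈ 29.917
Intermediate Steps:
W(f) = -17
sqrt(912 + W(-6)) = sqrt(912 - 17) = sqrt(895)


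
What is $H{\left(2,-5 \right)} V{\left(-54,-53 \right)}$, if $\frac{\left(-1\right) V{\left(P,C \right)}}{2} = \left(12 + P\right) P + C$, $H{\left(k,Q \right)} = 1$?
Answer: $-4430$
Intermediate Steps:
$V{\left(P,C \right)} = - 2 C - 2 P \left(12 + P\right)$ ($V{\left(P,C \right)} = - 2 \left(\left(12 + P\right) P + C\right) = - 2 \left(P \left(12 + P\right) + C\right) = - 2 \left(C + P \left(12 + P\right)\right) = - 2 C - 2 P \left(12 + P\right)$)
$H{\left(2,-5 \right)} V{\left(-54,-53 \right)} = 1 \left(\left(-24\right) \left(-54\right) - -106 - 2 \left(-54\right)^{2}\right) = 1 \left(1296 + 106 - 5832\right) = 1 \left(-4430\right) = -4430$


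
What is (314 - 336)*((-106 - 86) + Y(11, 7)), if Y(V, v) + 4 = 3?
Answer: 4246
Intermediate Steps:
Y(V, v) = -1 (Y(V, v) = -4 + 3 = -1)
(314 - 336)*((-106 - 86) + Y(11, 7)) = (314 - 336)*((-106 - 86) - 1) = -22*(-192 - 1) = -22*(-193) = 4246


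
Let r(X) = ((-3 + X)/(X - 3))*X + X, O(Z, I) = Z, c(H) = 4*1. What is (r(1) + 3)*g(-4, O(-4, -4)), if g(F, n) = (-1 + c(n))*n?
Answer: -60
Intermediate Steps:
c(H) = 4
g(F, n) = 3*n (g(F, n) = (-1 + 4)*n = 3*n)
r(X) = 2*X (r(X) = ((-3 + X)/(-3 + X))*X + X = 1*X + X = X + X = 2*X)
(r(1) + 3)*g(-4, O(-4, -4)) = (2*1 + 3)*(3*(-4)) = (2 + 3)*(-12) = 5*(-12) = -60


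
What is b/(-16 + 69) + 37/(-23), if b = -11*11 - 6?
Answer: -4882/1219 ≈ -4.0049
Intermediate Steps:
b = -127 (b = -121 - 6 = -127)
b/(-16 + 69) + 37/(-23) = -127/(-16 + 69) + 37/(-23) = -127/53 + 37*(-1/23) = -127*1/53 - 37/23 = -127/53 - 37/23 = -4882/1219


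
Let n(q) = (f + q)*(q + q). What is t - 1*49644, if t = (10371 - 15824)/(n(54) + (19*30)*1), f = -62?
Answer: -2084269/42 ≈ -49625.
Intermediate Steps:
n(q) = 2*q*(-62 + q) (n(q) = (-62 + q)*(q + q) = (-62 + q)*(2*q) = 2*q*(-62 + q))
t = 779/42 (t = (10371 - 15824)/(2*54*(-62 + 54) + (19*30)*1) = -5453/(2*54*(-8) + 570*1) = -5453/(-864 + 570) = -5453/(-294) = -5453*(-1/294) = 779/42 ≈ 18.548)
t - 1*49644 = 779/42 - 1*49644 = 779/42 - 49644 = -2084269/42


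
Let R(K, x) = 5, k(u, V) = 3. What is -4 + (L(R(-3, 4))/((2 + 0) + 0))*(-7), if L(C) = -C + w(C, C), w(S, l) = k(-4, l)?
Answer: 3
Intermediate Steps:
w(S, l) = 3
L(C) = 3 - C (L(C) = -C + 3 = 3 - C)
-4 + (L(R(-3, 4))/((2 + 0) + 0))*(-7) = -4 + ((3 - 1*5)/((2 + 0) + 0))*(-7) = -4 + ((3 - 5)/(2 + 0))*(-7) = -4 - 2/2*(-7) = -4 - 2*½*(-7) = -4 - 1*(-7) = -4 + 7 = 3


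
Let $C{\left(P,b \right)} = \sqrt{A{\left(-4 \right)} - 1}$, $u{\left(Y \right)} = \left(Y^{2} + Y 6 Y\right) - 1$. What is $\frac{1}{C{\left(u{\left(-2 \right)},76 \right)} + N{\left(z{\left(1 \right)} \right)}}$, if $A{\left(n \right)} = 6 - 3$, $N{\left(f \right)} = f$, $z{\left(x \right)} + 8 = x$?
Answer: $- \frac{7}{47} - \frac{\sqrt{2}}{47} \approx -0.17903$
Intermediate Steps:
$z{\left(x \right)} = -8 + x$
$A{\left(n \right)} = 3$ ($A{\left(n \right)} = 6 - 3 = 3$)
$u{\left(Y \right)} = -1 + 7 Y^{2}$ ($u{\left(Y \right)} = \left(Y^{2} + 6 Y Y\right) - 1 = \left(Y^{2} + 6 Y^{2}\right) - 1 = 7 Y^{2} - 1 = -1 + 7 Y^{2}$)
$C{\left(P,b \right)} = \sqrt{2}$ ($C{\left(P,b \right)} = \sqrt{3 - 1} = \sqrt{2}$)
$\frac{1}{C{\left(u{\left(-2 \right)},76 \right)} + N{\left(z{\left(1 \right)} \right)}} = \frac{1}{\sqrt{2} + \left(-8 + 1\right)} = \frac{1}{\sqrt{2} - 7} = \frac{1}{-7 + \sqrt{2}}$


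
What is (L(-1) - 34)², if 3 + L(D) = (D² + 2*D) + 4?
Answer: 1156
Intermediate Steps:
L(D) = 1 + D² + 2*D (L(D) = -3 + ((D² + 2*D) + 4) = -3 + (4 + D² + 2*D) = 1 + D² + 2*D)
(L(-1) - 34)² = ((1 + (-1)² + 2*(-1)) - 34)² = ((1 + 1 - 2) - 34)² = (0 - 34)² = (-34)² = 1156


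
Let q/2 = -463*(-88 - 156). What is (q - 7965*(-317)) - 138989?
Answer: 2611860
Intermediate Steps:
q = 225944 (q = 2*(-463*(-88 - 156)) = 2*(-463*(-244)) = 2*112972 = 225944)
(q - 7965*(-317)) - 138989 = (225944 - 7965*(-317)) - 138989 = (225944 + 2524905) - 138989 = 2750849 - 138989 = 2611860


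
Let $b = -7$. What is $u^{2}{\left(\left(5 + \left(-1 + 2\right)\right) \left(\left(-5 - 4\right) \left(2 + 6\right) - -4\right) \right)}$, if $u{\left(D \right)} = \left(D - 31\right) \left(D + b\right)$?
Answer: $33191374225$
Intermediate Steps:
$u{\left(D \right)} = \left(-31 + D\right) \left(-7 + D\right)$ ($u{\left(D \right)} = \left(D - 31\right) \left(D - 7\right) = \left(-31 + D\right) \left(-7 + D\right)$)
$u^{2}{\left(\left(5 + \left(-1 + 2\right)\right) \left(\left(-5 - 4\right) \left(2 + 6\right) - -4\right) \right)} = \left(217 + \left(\left(5 + \left(-1 + 2\right)\right) \left(\left(-5 - 4\right) \left(2 + 6\right) - -4\right)\right)^{2} - 38 \left(5 + \left(-1 + 2\right)\right) \left(\left(-5 - 4\right) \left(2 + 6\right) - -4\right)\right)^{2} = \left(217 + \left(\left(5 + 1\right) \left(\left(-9\right) 8 + 4\right)\right)^{2} - 38 \left(5 + 1\right) \left(\left(-9\right) 8 + 4\right)\right)^{2} = \left(217 + \left(6 \left(-72 + 4\right)\right)^{2} - 38 \cdot 6 \left(-72 + 4\right)\right)^{2} = \left(217 + \left(6 \left(-68\right)\right)^{2} - 38 \cdot 6 \left(-68\right)\right)^{2} = \left(217 + \left(-408\right)^{2} - -15504\right)^{2} = \left(217 + 166464 + 15504\right)^{2} = 182185^{2} = 33191374225$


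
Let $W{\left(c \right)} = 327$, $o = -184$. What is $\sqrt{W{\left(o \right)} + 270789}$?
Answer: $6 \sqrt{7531} \approx 520.69$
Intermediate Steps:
$\sqrt{W{\left(o \right)} + 270789} = \sqrt{327 + 270789} = \sqrt{271116} = 6 \sqrt{7531}$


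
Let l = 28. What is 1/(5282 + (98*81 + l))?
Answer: 1/13248 ≈ 7.5483e-5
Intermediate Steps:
1/(5282 + (98*81 + l)) = 1/(5282 + (98*81 + 28)) = 1/(5282 + (7938 + 28)) = 1/(5282 + 7966) = 1/13248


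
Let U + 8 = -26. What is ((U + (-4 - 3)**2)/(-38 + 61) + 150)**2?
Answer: 12006225/529 ≈ 22696.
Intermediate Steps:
U = -34 (U = -8 - 26 = -34)
((U + (-4 - 3)**2)/(-38 + 61) + 150)**2 = ((-34 + (-4 - 3)**2)/(-38 + 61) + 150)**2 = ((-34 + (-7)**2)/23 + 150)**2 = ((-34 + 49)*(1/23) + 150)**2 = (15*(1/23) + 150)**2 = (15/23 + 150)**2 = (3465/23)**2 = 12006225/529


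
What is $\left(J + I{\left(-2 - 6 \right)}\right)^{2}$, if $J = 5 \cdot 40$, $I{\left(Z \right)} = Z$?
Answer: $36864$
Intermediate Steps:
$J = 200$
$\left(J + I{\left(-2 - 6 \right)}\right)^{2} = \left(200 - 8\right)^{2} = 192^{2} = 36864$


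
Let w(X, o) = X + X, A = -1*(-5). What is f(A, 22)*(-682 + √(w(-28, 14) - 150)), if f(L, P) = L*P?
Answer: -75020 + 110*I*√206 ≈ -75020.0 + 1578.8*I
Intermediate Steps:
A = 5
w(X, o) = 2*X
f(A, 22)*(-682 + √(w(-28, 14) - 150)) = (5*22)*(-682 + √(2*(-28) - 150)) = 110*(-682 + √(-56 - 150)) = 110*(-682 + √(-206)) = 110*(-682 + I*√206) = -75020 + 110*I*√206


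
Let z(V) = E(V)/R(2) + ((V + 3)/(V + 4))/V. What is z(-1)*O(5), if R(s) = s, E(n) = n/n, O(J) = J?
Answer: -⅚ ≈ -0.83333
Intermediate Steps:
E(n) = 1
z(V) = ½ + (3 + V)/(V*(4 + V)) (z(V) = 1/2 + ((V + 3)/(V + 4))/V = 1*(½) + ((3 + V)/(4 + V))/V = ½ + ((3 + V)/(4 + V))/V = ½ + (3 + V)/(V*(4 + V)))
z(-1)*O(5) = ((½)*(6 + (-1)² + 6*(-1))/(-1*(4 - 1)))*5 = ((½)*(-1)*(6 + 1 - 6)/3)*5 = ((½)*(-1)*(⅓)*1)*5 = -⅙*5 = -⅚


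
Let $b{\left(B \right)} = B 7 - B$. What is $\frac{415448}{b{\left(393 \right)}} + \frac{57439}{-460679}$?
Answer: $\frac{95626364015}{543140541} \approx 176.06$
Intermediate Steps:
$b{\left(B \right)} = 6 B$ ($b{\left(B \right)} = 7 B - B = 6 B$)
$\frac{415448}{b{\left(393 \right)}} + \frac{57439}{-460679} = \frac{415448}{6 \cdot 393} + \frac{57439}{-460679} = \frac{415448}{2358} + 57439 \left(- \frac{1}{460679}\right) = 415448 \cdot \frac{1}{2358} - \frac{57439}{460679} = \frac{207724}{1179} - \frac{57439}{460679} = \frac{95626364015}{543140541}$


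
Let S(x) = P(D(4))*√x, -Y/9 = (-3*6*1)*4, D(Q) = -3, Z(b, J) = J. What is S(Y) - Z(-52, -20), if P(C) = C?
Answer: 20 - 54*√2 ≈ -56.368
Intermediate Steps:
Y = 648 (Y = -9*-3*6*1*4 = -9*(-18*1)*4 = -(-162)*4 = -9*(-72) = 648)
S(x) = -3*√x
S(Y) - Z(-52, -20) = -54*√2 - 1*(-20) = -54*√2 + 20 = 20 - 54*√2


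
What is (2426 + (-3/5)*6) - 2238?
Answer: 922/5 ≈ 184.40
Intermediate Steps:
(2426 + (-3/5)*6) - 2238 = (2426 + ((⅕)*(-3))*6) - 2238 = (2426 - ⅗*6) - 2238 = (2426 - 18/5) - 2238 = 12112/5 - 2238 = 922/5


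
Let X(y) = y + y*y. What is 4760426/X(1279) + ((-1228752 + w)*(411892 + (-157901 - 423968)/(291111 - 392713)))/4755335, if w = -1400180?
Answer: -1801133788091331567301/7909770600843904 ≈ -2.2771e+5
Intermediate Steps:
X(y) = y + y²
4760426/X(1279) + ((-1228752 + w)*(411892 + (-157901 - 423968)/(291111 - 392713)))/4755335 = 4760426/((1279*(1 + 1279))) + ((-1228752 - 1400180)*(411892 + (-157901 - 423968)/(291111 - 392713)))/4755335 = 4760426/((1279*1280)) - 2628932*(411892 - 581869/(-101602))*(1/4755335) = 4760426/1637120 - 2628932*(411892 - 581869*(-1/101602))*(1/4755335) = 4760426*(1/1637120) - 2628932*(411892 + 581869/101602)*(1/4755335) = 2380213/818560 - 2628932*41849632853/101602*(1/4755335) = 2380213/818560 - 55009919497751498/50801*1/4755335 = 2380213/818560 - 55009919497751498/241575773335 = -1801133788091331567301/7909770600843904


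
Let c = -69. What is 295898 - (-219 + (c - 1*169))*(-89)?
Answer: 255225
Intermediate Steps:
295898 - (-219 + (c - 1*169))*(-89) = 295898 - (-219 + (-69 - 1*169))*(-89) = 295898 - (-219 + (-69 - 169))*(-89) = 295898 - (-219 - 238)*(-89) = 295898 - (-457)*(-89) = 295898 - 1*40673 = 295898 - 40673 = 255225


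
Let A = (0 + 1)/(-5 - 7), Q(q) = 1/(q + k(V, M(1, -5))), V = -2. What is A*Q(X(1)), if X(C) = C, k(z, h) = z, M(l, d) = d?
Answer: 1/12 ≈ 0.083333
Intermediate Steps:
Q(q) = 1/(-2 + q) (Q(q) = 1/(q - 2) = 1/(-2 + q))
A = -1/12 (A = 1/(-12) = 1*(-1/12) = -1/12 ≈ -0.083333)
A*Q(X(1)) = -1/(12*(-2 + 1)) = -1/12/(-1) = -1/12*(-1) = 1/12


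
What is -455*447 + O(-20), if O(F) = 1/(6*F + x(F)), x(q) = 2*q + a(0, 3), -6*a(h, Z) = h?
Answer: -32541601/160 ≈ -2.0339e+5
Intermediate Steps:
a(h, Z) = -h/6
x(q) = 2*q (x(q) = 2*q - ⅙*0 = 2*q + 0 = 2*q)
O(F) = 1/(8*F) (O(F) = 1/(6*F + 2*F) = 1/(8*F))
-455*447 + O(-20) = -455*447 + (⅛)/(-20) = -203385 + (⅛)*(-1/20) = -203385 - 1/160 = -32541601/160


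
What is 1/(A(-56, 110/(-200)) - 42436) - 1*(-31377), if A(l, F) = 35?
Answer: 1330416176/42401 ≈ 31377.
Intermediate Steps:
1/(A(-56, 110/(-200)) - 42436) - 1*(-31377) = 1/(35 - 42436) - 1*(-31377) = 1/(-42401) + 31377 = -1/42401 + 31377 = 1330416176/42401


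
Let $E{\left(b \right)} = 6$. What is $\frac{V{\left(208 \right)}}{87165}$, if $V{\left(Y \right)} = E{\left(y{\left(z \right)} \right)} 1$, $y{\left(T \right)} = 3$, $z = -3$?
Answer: $\frac{2}{29055} \approx 6.8835 \cdot 10^{-5}$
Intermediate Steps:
$V{\left(Y \right)} = 6$ ($V{\left(Y \right)} = 6 \cdot 1 = 6$)
$\frac{V{\left(208 \right)}}{87165} = \frac{6}{87165} = 6 \cdot \frac{1}{87165} = \frac{2}{29055}$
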